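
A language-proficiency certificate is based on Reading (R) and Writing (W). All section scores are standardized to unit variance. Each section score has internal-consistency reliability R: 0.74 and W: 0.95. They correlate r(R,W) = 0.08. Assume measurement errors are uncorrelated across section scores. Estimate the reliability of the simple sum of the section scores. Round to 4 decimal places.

Var(R+W) = 2 + 2·[0.08] = 2 + 0.16 = 2.16.
Under uncorrelated errors the observed covariances equal the true-score covariances, so only the own-variance terms attenuate.
True-score variance = [0.74 + 0.95] + 0.16 = 1.69 + 0.16 = 1.85.
Reliability = 1.85 / 2.16 = 0.8565.

0.8565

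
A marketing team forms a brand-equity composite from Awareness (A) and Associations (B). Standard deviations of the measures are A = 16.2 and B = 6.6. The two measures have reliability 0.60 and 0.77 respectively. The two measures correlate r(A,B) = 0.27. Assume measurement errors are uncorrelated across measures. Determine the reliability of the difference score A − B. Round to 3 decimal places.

Var(A−B) = 16.2² + 6.6² − 2·16.2·6.6·0.27 = 306 − 57.7368 = 248.263.
With uncorrelated errors the cross-covariances are all true-score covariance, so they carry over unchanged; only the diagonal terms shrink to ρᵢσᵢ².
True-score variance = [16.2²·0.60 + 6.6²·0.77] − 57.7368 = 191.005 − 57.7368 = 133.268.
Reliability = 133.268 / 248.263 = 0.537.

0.537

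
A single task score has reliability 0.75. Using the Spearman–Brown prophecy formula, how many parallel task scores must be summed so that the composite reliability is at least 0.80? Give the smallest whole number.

2

k ≥ ρ*(1−ρ₁)/(ρ₁(1−ρ*)) = 0.80·0.25 / (0.75·0.20) = 1.333.
Smallest integer k = 2.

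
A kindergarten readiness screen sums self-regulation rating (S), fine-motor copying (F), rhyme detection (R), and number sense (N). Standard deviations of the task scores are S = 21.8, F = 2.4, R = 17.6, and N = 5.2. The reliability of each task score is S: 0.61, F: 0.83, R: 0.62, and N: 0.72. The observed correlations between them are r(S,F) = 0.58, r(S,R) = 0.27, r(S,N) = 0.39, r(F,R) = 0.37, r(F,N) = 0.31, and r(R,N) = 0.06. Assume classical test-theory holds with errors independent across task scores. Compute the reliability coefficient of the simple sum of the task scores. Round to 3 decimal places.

0.745

Var(S+F+R+N) = 21.8² + 2.4² + 17.6² + 5.2² + 2·[21.8·2.4·0.58 + 21.8·17.6·0.27 + 21.8·5.2·0.39 + 2.4·17.6·0.37 + 2.4·5.2·0.31 + 17.6·5.2·0.06] = 817.8 + 406.277 = 1224.08.
Under uncorrelated errors the observed covariances equal the true-score covariances, so only the own-variance terms attenuate.
True-score variance = [21.8²·0.61 + 2.4²·0.83 + 17.6²·0.62 + 5.2²·0.72] + 406.277 = 506.197 + 406.277 = 912.474.
Reliability = 912.474 / 1224.08 = 0.745.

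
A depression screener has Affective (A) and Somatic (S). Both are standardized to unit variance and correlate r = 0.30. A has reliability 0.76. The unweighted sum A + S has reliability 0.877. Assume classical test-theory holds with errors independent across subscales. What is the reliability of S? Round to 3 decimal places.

0.920

Var(A+S) = 2 + 2·0.30 = 2.600.
True-score variance = ρ_A + ρ_S + 2·0.30, so 0.877 = (0.76 + ρ_S + 0.60) / 2.600.
ρ_S = 0.877·2.600 − 0.76 − 0.60 = 0.920.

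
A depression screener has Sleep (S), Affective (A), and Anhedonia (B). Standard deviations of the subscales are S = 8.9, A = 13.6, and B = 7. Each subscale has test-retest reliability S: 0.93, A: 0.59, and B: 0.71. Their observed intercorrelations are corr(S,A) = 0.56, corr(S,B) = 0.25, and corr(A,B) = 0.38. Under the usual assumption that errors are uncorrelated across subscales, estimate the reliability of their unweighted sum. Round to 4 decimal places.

0.8269

Var(S+A+B) = 8.9² + 13.6² + 7² + 2·[8.9·13.6·0.56 + 8.9·7·0.25 + 13.6·7·0.38] = 313.17 + 239.067 = 552.237.
With uncorrelated errors the cross-covariances are all true-score covariance, so they carry over unchanged; only the diagonal terms shrink to ρᵢσᵢ².
True-score variance = [8.9²·0.93 + 13.6²·0.59 + 7²·0.71] + 239.067 = 217.582 + 239.067 = 456.649.
Reliability = 456.649 / 552.237 = 0.8269.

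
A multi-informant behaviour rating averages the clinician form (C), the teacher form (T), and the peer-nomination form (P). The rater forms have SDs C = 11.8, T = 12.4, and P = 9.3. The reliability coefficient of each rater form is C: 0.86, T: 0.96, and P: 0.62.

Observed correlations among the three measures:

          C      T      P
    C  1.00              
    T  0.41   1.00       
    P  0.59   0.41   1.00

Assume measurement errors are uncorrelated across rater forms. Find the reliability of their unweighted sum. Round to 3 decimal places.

0.919

Var(C+T+P) = 11.8² + 12.4² + 9.3² + 2·[11.8·12.4·0.41 + 11.8·9.3·0.59 + 12.4·9.3·0.41] = 379.49 + 344.038 = 723.528.
Because errors are independent across components, Cov(Tᵢ,Tⱼ) = Cov(Xᵢ,Xⱼ); the off-diagonal part of the true-score variance is the same as above.
True-score variance = [11.8²·0.86 + 12.4²·0.96 + 9.3²·0.62] + 344.038 = 320.98 + 344.038 = 665.018.
Reliability = 665.018 / 723.528 = 0.919.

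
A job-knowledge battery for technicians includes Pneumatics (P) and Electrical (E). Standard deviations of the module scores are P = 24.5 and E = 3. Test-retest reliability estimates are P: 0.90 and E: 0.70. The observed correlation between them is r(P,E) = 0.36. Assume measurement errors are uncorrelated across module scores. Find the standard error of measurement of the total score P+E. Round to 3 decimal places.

7.920

Var(total) = 609.25 + 52.92 = 662.17.
True-score variance = 546.525 + 52.92 = 599.445, so reliability = 0.9053.
Error variance = 662.17 − 599.445 = 62.725; SEM = √62.725 = 7.920.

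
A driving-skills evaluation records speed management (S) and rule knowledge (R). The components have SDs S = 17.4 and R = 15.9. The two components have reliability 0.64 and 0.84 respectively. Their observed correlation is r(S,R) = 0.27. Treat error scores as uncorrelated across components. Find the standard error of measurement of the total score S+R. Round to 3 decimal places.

Var(total) = 555.57 + 149.396 = 704.966.
True-score variance = 406.127 + 149.396 = 555.523, so reliability = 0.7880.
Error variance = 704.966 − 555.523 = 149.443; SEM = √149.443 = 12.225.

12.225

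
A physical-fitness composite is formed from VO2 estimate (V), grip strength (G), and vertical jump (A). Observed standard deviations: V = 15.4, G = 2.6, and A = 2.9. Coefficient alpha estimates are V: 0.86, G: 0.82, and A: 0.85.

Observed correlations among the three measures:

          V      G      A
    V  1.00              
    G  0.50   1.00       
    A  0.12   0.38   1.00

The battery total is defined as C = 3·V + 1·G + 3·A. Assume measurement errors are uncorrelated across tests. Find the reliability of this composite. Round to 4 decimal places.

0.8729

Var(C) = 3²·15.4² + 2.6² + 3²·2.9² + 2·[3·15.4·2.6·0.50 + 9·15.4·2.9·0.12 + 3·2.6·2.9·0.38] = 2216.89 + 233.777 = 2450.67.
With uncorrelated errors the cross-covariances are all true-score covariance, so they carry over unchanged; only the diagonal terms shrink to ρᵢσᵢ².
True-score variance = [3²·15.4²·0.86 + 2.6²·0.82 + 3²·2.9²·0.85] + 233.777 = 1905.5 + 233.777 = 2139.27.
Reliability = 2139.27 / 2450.67 = 0.8729.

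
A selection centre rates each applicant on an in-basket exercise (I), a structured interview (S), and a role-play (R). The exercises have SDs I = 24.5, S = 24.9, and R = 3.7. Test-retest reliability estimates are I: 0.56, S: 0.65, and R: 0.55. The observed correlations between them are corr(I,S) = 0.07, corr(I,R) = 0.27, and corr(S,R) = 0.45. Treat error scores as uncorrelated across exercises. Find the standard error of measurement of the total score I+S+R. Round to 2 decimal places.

Var(total) = 1233.95 + 217.275 = 1451.22.
True-score variance = 746.676 + 217.275 = 963.951, so reliability = 0.6642.
Error variance = 1451.22 − 963.951 = 487.274; SEM = √487.274 = 22.07.

22.07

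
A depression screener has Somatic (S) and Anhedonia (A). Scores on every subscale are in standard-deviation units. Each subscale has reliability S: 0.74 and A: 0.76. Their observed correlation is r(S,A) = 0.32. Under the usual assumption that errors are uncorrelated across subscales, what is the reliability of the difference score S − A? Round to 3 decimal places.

Var(S−A) = 1 + 1 − 2·0.32 = 2 − 0.64 = 1.36.
With uncorrelated errors the cross-covariances are all true-score covariance, so they carry over unchanged; only the diagonal terms shrink to ρᵢσᵢ².
True-score variance = [0.74 + 0.76] − 0.64 = 1.5 − 0.64 = 0.86.
Reliability = 0.86 / 1.36 = 0.632.

0.632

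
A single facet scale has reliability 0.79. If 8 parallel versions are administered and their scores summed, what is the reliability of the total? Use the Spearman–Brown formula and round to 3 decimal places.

0.968

ρ_k = kρ / (1 + (k−1)ρ) = 8·0.79 / (1 + 7·0.79) = 6.320 / 6.530 = 0.968.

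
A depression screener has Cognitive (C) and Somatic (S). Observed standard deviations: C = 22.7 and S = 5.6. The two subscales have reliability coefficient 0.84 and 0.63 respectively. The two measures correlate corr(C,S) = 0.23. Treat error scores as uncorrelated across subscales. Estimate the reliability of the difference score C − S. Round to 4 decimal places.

Var(C−S) = 22.7² + 5.6² − 2·22.7·5.6·0.23 = 546.65 − 58.4752 = 488.175.
Because errors are independent across components, Cov(Tᵢ,Tⱼ) = Cov(Xᵢ,Xⱼ); the off-diagonal part of the true-score variance is the same as above.
True-score variance = [22.7²·0.84 + 5.6²·0.63] − 58.4752 = 452.6 − 58.4752 = 394.125.
Reliability = 394.125 / 488.175 = 0.8073.

0.8073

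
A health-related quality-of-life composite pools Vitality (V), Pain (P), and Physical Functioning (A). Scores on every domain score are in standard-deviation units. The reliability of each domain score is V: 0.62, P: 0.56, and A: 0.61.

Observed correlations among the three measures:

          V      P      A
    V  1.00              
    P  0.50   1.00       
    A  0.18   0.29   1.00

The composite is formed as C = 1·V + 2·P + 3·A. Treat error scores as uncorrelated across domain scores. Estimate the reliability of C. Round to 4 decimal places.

0.7252

Var(C) = 1 + 2² + 3² + 2·[2·0.50 + 3·0.18 + 6·0.29] = 14 + 6.56 = 20.56.
With uncorrelated errors the cross-covariances are all true-score covariance, so they carry over unchanged; only the diagonal terms shrink to ρᵢσᵢ².
True-score variance = [0.62 + 2²·0.56 + 3²·0.61] + 6.56 = 8.35 + 6.56 = 14.91.
Reliability = 14.91 / 20.56 = 0.7252.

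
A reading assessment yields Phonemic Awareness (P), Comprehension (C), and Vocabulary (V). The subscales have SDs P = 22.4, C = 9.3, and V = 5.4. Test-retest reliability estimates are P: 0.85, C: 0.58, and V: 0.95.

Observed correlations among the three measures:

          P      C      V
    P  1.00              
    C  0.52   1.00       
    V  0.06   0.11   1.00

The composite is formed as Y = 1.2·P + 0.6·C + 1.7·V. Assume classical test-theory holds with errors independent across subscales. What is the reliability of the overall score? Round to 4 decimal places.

Var(Y) = 1.2²·22.4² + 0.6²·9.3² + 1.7²·5.4² + 2·[0.72·22.4·9.3·0.52 + 2.04·22.4·5.4·0.06 + 1.02·9.3·5.4·0.11] = 837.943 + 196.87 = 1034.81.
Because errors are independent across components, Cov(Tᵢ,Tⱼ) = Cov(Xᵢ,Xⱼ); the off-diagonal part of the true-score variance is the same as above.
True-score variance = [1.2²·22.4²·0.85 + 0.6²·9.3²·0.58 + 1.7²·5.4²·0.95] + 196.87 = 712.272 + 196.87 = 909.143.
Reliability = 909.143 / 1034.81 = 0.8786.

0.8786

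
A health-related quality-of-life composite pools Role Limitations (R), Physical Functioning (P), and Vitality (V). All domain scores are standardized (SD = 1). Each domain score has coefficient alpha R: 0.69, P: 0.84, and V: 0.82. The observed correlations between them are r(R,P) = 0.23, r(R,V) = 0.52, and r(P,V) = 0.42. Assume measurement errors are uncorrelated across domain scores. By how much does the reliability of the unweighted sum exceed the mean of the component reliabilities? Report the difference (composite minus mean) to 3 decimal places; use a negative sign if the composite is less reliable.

Var(sum) = 3 + 2.34 = 5.34; true-score variance = 2.35 + 2.34 = 4.69; composite reliability = 0.8783.
Mean component reliability = 0.7833.
Difference = 0.8783 − 0.7833 = 0.095.

0.095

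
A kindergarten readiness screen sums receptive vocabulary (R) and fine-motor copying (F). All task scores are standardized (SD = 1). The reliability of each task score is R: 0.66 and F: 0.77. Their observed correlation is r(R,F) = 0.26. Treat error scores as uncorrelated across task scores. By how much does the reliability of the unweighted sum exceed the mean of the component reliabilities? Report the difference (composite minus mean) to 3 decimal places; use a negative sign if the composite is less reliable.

0.059

Var(sum) = 2 + 0.52 = 2.52; true-score variance = 1.43 + 0.52 = 1.95; composite reliability = 0.7738.
Mean component reliability = 0.7150.
Difference = 0.7738 − 0.7150 = 0.059.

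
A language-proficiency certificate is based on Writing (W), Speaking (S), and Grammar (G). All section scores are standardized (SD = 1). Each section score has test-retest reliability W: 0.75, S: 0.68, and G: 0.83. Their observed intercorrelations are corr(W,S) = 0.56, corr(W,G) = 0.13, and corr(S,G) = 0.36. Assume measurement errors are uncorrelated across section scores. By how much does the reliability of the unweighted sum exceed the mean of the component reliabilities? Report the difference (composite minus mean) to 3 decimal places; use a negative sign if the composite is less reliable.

0.102

Var(sum) = 3 + 2.1 = 5.1; true-score variance = 2.26 + 2.1 = 4.36; composite reliability = 0.8549.
Mean component reliability = 0.7533.
Difference = 0.8549 − 0.7533 = 0.102.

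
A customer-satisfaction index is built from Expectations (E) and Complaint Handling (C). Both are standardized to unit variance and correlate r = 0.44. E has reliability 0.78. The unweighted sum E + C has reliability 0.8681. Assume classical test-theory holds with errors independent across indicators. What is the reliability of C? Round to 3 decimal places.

0.840

Var(E+C) = 2 + 2·0.44 = 2.880.
True-score variance = ρ_E + ρ_C + 2·0.44, so 0.8681 = (0.78 + ρ_C + 0.88) / 2.880.
ρ_C = 0.8681·2.880 − 0.78 − 0.88 = 0.840.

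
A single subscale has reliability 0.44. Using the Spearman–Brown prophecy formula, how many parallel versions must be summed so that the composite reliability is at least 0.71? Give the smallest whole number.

k ≥ ρ*(1−ρ₁)/(ρ₁(1−ρ*)) = 0.71·0.56 / (0.44·0.29) = 3.116.
Smallest integer k = 4.

4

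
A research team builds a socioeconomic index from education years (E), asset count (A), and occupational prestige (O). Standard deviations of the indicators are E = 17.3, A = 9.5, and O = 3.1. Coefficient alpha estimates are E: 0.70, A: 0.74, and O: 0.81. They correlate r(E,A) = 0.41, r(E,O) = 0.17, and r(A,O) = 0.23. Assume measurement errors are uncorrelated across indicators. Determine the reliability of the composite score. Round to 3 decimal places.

Var(E+A+O) = 17.3² + 9.5² + 3.1² + 2·[17.3·9.5·0.41 + 17.3·3.1·0.17 + 9.5·3.1·0.23] = 399.15 + 166.548 = 565.698.
Because errors are independent across components, Cov(Tᵢ,Tⱼ) = Cov(Xᵢ,Xⱼ); the off-diagonal part of the true-score variance is the same as above.
True-score variance = [17.3²·0.70 + 9.5²·0.74 + 3.1²·0.81] + 166.548 = 284.072 + 166.548 = 450.62.
Reliability = 450.62 / 565.698 = 0.797.

0.797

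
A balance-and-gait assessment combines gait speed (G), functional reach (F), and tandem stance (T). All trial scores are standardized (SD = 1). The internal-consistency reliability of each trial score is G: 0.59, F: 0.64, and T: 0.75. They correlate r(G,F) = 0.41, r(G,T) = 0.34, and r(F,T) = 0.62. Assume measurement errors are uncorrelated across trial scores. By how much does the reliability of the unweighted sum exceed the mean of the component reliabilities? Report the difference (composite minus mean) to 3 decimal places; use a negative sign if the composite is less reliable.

0.162

Var(sum) = 3 + 2.74 = 5.74; true-score variance = 1.98 + 2.74 = 4.72; composite reliability = 0.8223.
Mean component reliability = 0.6600.
Difference = 0.8223 − 0.6600 = 0.162.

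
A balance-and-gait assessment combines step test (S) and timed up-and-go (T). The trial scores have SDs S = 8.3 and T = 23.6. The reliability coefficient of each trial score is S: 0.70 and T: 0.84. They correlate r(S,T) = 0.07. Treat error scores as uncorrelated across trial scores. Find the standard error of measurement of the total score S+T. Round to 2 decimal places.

Var(total) = 625.85 + 27.4232 = 653.273.
True-score variance = 516.069 + 27.4232 = 543.493, so reliability = 0.8320.
Error variance = 653.273 − 543.493 = 109.781; SEM = √109.781 = 10.48.

10.48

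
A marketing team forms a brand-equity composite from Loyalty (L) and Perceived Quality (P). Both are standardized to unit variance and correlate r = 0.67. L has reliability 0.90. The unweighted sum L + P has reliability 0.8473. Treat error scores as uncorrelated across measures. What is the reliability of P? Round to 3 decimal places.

Var(L+P) = 2 + 2·0.67 = 3.340.
True-score variance = ρ_L + ρ_P + 2·0.67, so 0.8473 = (0.90 + ρ_P + 1.34) / 3.340.
ρ_P = 0.8473·3.340 − 0.90 − 1.34 = 0.590.

0.590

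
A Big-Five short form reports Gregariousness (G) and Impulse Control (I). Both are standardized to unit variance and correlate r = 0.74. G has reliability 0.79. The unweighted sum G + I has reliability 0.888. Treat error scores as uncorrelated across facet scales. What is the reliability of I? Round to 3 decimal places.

0.820

Var(G+I) = 2 + 2·0.74 = 3.480.
True-score variance = ρ_G + ρ_I + 2·0.74, so 0.888 = (0.79 + ρ_I + 1.48) / 3.480.
ρ_I = 0.888·3.480 − 0.79 − 1.48 = 0.820.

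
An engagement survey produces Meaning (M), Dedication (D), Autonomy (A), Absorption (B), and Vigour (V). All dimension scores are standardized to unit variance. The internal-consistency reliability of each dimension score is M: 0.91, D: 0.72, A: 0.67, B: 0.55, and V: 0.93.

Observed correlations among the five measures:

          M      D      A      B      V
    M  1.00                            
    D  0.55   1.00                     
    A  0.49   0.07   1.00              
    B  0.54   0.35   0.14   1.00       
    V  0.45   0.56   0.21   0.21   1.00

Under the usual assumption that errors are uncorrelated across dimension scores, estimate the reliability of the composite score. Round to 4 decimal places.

Var(M+D+A+B+V) = 5 + 2·[0.55 + 0.49 + 0.54 + 0.45 + 0.07 + 0.35 + 0.56 + 0.14 + 0.21 + 0.21] = 5 + 7.14 = 12.14.
Under uncorrelated errors the observed covariances equal the true-score covariances, so only the own-variance terms attenuate.
True-score variance = [0.91 + 0.72 + 0.67 + 0.55 + 0.93] + 7.14 = 3.78 + 7.14 = 10.92.
Reliability = 10.92 / 12.14 = 0.8995.

0.8995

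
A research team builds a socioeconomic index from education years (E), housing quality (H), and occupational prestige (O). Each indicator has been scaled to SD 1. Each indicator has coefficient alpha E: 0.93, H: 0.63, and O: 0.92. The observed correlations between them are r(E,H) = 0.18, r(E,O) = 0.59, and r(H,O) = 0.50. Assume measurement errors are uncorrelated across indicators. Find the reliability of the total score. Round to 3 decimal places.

0.906

Var(E+H+O) = 3 + 2·[0.18 + 0.59 + 0.50] = 3 + 2.54 = 5.54.
With uncorrelated errors the cross-covariances are all true-score covariance, so they carry over unchanged; only the diagonal terms shrink to ρᵢσᵢ².
True-score variance = [0.93 + 0.63 + 0.92] + 2.54 = 2.48 + 2.54 = 5.02.
Reliability = 5.02 / 5.54 = 0.906.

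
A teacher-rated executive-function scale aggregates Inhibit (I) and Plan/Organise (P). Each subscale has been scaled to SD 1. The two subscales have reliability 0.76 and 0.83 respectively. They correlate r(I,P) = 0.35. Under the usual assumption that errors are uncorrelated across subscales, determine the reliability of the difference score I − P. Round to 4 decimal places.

Var(I−P) = 1 + 1 − 2·0.35 = 2 − 0.7 = 1.3.
Because errors are independent across components, Cov(Tᵢ,Tⱼ) = Cov(Xᵢ,Xⱼ); the off-diagonal part of the true-score variance is the same as above.
True-score variance = [0.76 + 0.83] − 0.7 = 1.59 − 0.7 = 0.89.
Reliability = 0.89 / 1.3 = 0.6846.

0.6846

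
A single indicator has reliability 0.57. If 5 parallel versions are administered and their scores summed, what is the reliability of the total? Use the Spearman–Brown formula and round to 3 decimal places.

0.869

ρ_k = kρ / (1 + (k−1)ρ) = 5·0.57 / (1 + 4·0.57) = 2.850 / 3.280 = 0.869.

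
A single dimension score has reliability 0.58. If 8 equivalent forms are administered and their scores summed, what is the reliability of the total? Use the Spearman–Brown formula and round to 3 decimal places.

0.917

ρ_k = kρ / (1 + (k−1)ρ) = 8·0.58 / (1 + 7·0.58) = 4.640 / 5.060 = 0.917.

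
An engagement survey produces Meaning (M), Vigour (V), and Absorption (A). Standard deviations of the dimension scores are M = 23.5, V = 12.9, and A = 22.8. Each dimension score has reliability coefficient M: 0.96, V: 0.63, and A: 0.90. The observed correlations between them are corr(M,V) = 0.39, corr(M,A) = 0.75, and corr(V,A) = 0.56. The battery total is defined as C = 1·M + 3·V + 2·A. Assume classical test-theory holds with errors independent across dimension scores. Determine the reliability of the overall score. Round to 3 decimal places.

Var(C) = 23.5² + 3²·12.9² + 2²·22.8² + 2·[3·23.5·12.9·0.39 + 2·23.5·22.8·0.75 + 6·12.9·22.8·0.56] = 4129.3 + 4293.26 = 8422.56.
Under uncorrelated errors the observed covariances equal the true-score covariances, so only the own-variance terms attenuate.
True-score variance = [23.5²·0.96 + 3²·12.9²·0.63 + 2²·22.8²·0.90] + 4293.26 = 3345.13 + 4293.26 = 7638.39.
Reliability = 7638.39 / 8422.56 = 0.907.

0.907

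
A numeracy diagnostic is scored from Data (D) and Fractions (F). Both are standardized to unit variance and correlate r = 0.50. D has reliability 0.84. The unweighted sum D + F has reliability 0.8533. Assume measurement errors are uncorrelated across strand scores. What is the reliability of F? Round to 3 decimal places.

Var(D+F) = 2 + 2·0.50 = 3.000.
True-score variance = ρ_D + ρ_F + 2·0.50, so 0.8533 = (0.84 + ρ_F + 1.00) / 3.000.
ρ_F = 0.8533·3.000 − 0.84 − 1.00 = 0.720.

0.720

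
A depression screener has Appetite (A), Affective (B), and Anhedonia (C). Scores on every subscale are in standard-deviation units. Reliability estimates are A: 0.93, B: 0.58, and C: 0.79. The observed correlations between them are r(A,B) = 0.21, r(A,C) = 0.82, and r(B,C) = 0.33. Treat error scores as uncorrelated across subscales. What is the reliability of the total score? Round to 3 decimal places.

Var(A+B+C) = 3 + 2·[0.21 + 0.82 + 0.33] = 3 + 2.72 = 5.72.
Under uncorrelated errors the observed covariances equal the true-score covariances, so only the own-variance terms attenuate.
True-score variance = [0.93 + 0.58 + 0.79] + 2.72 = 2.3 + 2.72 = 5.02.
Reliability = 5.02 / 5.72 = 0.878.

0.878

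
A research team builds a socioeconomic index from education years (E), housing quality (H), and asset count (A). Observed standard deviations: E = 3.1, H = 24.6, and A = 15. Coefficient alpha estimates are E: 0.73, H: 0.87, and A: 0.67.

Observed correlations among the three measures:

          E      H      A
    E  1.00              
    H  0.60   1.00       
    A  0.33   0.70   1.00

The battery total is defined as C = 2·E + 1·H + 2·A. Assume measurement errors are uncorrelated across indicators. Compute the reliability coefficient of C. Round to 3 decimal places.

Var(C) = 2²·3.1² + 24.6² + 2²·15² + 2·[2·3.1·24.6·0.60 + 4·3.1·15·0.33 + 2·24.6·15·0.70] = 1543.6 + 1338.98 = 2882.58.
With uncorrelated errors the cross-covariances are all true-score covariance, so they carry over unchanged; only the diagonal terms shrink to ρᵢσᵢ².
True-score variance = [2²·3.1²·0.73 + 24.6²·0.87 + 2²·15²·0.67] + 1338.98 = 1157.55 + 1338.98 = 2496.53.
Reliability = 2496.53 / 2882.58 = 0.866.

0.866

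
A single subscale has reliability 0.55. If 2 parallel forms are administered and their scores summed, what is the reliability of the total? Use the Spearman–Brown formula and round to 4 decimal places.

0.7097

ρ_k = kρ / (1 + (k−1)ρ) = 2·0.55 / (1 + 1·0.55) = 1.100 / 1.550 = 0.7097.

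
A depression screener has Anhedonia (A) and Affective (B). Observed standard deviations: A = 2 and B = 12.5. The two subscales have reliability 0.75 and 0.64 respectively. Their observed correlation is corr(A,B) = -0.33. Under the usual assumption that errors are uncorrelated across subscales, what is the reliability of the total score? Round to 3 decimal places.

0.602

Var(A+B) = 2² + 12.5² + 2·[2·12.5·(-0.33)] = 160.25 − 16.5 = 143.75.
Because errors are independent across components, Cov(Tᵢ,Tⱼ) = Cov(Xᵢ,Xⱼ); the off-diagonal part of the true-score variance is the same as above.
True-score variance = [2²·0.75 + 12.5²·0.64] − 16.5 = 103 − 16.5 = 86.5.
Reliability = 86.5 / 143.75 = 0.602.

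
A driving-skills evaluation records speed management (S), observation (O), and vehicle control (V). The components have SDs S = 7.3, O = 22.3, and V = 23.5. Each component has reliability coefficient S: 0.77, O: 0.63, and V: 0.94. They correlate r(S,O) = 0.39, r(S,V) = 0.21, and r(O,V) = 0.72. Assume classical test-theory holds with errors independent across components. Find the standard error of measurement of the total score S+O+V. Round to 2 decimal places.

Var(total) = 1102.83 + 953.659 = 2056.49.
True-score variance = 873.441 + 953.659 = 1827.1, so reliability = 0.8885.
Error variance = 2056.49 − 1827.1 = 229.389; SEM = √229.389 = 15.15.

15.15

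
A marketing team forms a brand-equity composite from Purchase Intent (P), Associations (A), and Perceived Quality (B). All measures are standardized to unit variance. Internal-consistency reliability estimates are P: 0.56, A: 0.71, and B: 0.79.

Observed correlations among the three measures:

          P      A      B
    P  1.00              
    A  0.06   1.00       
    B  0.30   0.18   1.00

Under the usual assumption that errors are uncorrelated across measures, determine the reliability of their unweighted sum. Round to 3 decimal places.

0.770

Var(P+A+B) = 3 + 2·[0.06 + 0.30 + 0.18] = 3 + 1.08 = 4.08.
With uncorrelated errors the cross-covariances are all true-score covariance, so they carry over unchanged; only the diagonal terms shrink to ρᵢσᵢ².
True-score variance = [0.56 + 0.71 + 0.79] + 1.08 = 2.06 + 1.08 = 3.14.
Reliability = 3.14 / 4.08 = 0.770.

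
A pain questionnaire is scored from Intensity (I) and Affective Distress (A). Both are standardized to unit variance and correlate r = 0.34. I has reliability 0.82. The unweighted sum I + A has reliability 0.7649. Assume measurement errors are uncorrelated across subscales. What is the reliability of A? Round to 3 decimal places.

Var(I+A) = 2 + 2·0.34 = 2.680.
True-score variance = ρ_I + ρ_A + 2·0.34, so 0.7649 = (0.82 + ρ_A + 0.68) / 2.680.
ρ_A = 0.7649·2.680 − 0.82 − 0.68 = 0.550.

0.550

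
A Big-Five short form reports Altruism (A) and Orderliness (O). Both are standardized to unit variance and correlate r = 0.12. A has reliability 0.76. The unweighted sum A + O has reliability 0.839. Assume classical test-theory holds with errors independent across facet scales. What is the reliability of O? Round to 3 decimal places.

Var(A+O) = 2 + 2·0.12 = 2.240.
True-score variance = ρ_A + ρ_O + 2·0.12, so 0.839 = (0.76 + ρ_O + 0.24) / 2.240.
ρ_O = 0.839·2.240 − 0.76 − 0.24 = 0.879.

0.879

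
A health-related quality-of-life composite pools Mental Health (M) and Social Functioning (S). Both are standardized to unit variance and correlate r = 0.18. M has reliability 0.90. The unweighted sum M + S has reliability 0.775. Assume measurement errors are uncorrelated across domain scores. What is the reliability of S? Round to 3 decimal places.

0.569

Var(M+S) = 2 + 2·0.18 = 2.360.
True-score variance = ρ_M + ρ_S + 2·0.18, so 0.775 = (0.90 + ρ_S + 0.36) / 2.360.
ρ_S = 0.775·2.360 − 0.90 − 0.36 = 0.569.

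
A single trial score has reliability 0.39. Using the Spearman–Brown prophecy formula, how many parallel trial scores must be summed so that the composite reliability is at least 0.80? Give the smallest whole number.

k ≥ ρ*(1−ρ₁)/(ρ₁(1−ρ*)) = 0.80·0.61 / (0.39·0.20) = 6.256.
Smallest integer k = 7.

7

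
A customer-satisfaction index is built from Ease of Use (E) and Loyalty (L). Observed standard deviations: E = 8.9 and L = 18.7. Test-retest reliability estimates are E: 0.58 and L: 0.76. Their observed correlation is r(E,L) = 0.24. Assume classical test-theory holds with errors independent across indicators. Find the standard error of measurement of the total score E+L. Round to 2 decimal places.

10.83

Var(total) = 428.9 + 79.8864 = 508.786.
True-score variance = 311.706 + 79.8864 = 391.593, so reliability = 0.7697.
Error variance = 508.786 − 391.593 = 117.194; SEM = √117.194 = 10.83.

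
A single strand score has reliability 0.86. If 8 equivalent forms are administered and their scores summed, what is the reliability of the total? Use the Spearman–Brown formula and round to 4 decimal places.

ρ_k = kρ / (1 + (k−1)ρ) = 8·0.86 / (1 + 7·0.86) = 6.880 / 7.020 = 0.9801.

0.9801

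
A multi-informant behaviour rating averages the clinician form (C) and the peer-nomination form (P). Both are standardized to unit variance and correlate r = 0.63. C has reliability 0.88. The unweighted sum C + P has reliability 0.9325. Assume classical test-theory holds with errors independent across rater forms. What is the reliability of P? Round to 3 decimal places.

Var(C+P) = 2 + 2·0.63 = 3.260.
True-score variance = ρ_C + ρ_P + 2·0.63, so 0.9325 = (0.88 + ρ_P + 1.26) / 3.260.
ρ_P = 0.9325·3.260 − 0.88 − 1.26 = 0.900.

0.900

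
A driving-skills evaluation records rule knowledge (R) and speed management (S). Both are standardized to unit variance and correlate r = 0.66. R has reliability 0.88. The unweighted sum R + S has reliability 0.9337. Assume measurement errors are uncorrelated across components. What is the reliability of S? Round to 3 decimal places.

0.900

Var(R+S) = 2 + 2·0.66 = 3.320.
True-score variance = ρ_R + ρ_S + 2·0.66, so 0.9337 = (0.88 + ρ_S + 1.32) / 3.320.
ρ_S = 0.9337·3.320 − 0.88 − 1.32 = 0.900.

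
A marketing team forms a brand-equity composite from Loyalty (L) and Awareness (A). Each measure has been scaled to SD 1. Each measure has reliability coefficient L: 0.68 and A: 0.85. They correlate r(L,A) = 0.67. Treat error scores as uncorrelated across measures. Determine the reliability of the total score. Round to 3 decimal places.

0.859

Var(L+A) = 2 + 2·[0.67] = 2 + 1.34 = 3.34.
Because errors are independent across components, Cov(Tᵢ,Tⱼ) = Cov(Xᵢ,Xⱼ); the off-diagonal part of the true-score variance is the same as above.
True-score variance = [0.68 + 0.85] + 1.34 = 1.53 + 1.34 = 2.87.
Reliability = 2.87 / 3.34 = 0.859.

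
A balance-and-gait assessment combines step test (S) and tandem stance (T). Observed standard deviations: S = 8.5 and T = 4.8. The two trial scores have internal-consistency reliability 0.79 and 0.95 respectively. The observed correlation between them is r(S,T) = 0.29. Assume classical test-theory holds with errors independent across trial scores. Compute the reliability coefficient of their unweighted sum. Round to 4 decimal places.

0.8628

Var(S+T) = 8.5² + 4.8² + 2·[8.5·4.8·0.29] = 95.29 + 23.664 = 118.954.
With uncorrelated errors the cross-covariances are all true-score covariance, so they carry over unchanged; only the diagonal terms shrink to ρᵢσᵢ².
True-score variance = [8.5²·0.79 + 4.8²·0.95] + 23.664 = 78.9655 + 23.664 = 102.629.
Reliability = 102.629 / 118.954 = 0.8628.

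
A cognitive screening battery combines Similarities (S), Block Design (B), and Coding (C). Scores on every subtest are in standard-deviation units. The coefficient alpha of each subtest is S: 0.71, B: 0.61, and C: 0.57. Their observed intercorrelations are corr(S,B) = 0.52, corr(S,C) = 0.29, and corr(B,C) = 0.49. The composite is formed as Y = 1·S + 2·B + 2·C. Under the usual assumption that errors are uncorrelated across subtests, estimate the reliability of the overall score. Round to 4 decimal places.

0.7791

Var(Y) = 1 + 2² + 2² + 2·[2·0.52 + 2·0.29 + 4·0.49] = 9 + 7.16 = 16.16.
With uncorrelated errors the cross-covariances are all true-score covariance, so they carry over unchanged; only the diagonal terms shrink to ρᵢσᵢ².
True-score variance = [0.71 + 2²·0.61 + 2²·0.57] + 7.16 = 5.43 + 7.16 = 12.59.
Reliability = 12.59 / 16.16 = 0.7791.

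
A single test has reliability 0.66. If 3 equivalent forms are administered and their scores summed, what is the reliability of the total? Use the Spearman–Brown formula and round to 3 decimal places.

ρ_k = kρ / (1 + (k−1)ρ) = 3·0.66 / (1 + 2·0.66) = 1.980 / 2.320 = 0.853.

0.853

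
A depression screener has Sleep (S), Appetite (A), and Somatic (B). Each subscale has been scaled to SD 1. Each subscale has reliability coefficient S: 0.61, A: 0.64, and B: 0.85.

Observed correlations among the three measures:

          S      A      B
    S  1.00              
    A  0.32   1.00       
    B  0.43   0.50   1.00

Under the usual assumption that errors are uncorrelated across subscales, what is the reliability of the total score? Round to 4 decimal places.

0.8364

Var(S+A+B) = 3 + 2·[0.32 + 0.43 + 0.50] = 3 + 2.5 = 5.5.
Under uncorrelated errors the observed covariances equal the true-score covariances, so only the own-variance terms attenuate.
True-score variance = [0.61 + 0.64 + 0.85] + 2.5 = 2.1 + 2.5 = 4.6.
Reliability = 4.6 / 5.5 = 0.8364.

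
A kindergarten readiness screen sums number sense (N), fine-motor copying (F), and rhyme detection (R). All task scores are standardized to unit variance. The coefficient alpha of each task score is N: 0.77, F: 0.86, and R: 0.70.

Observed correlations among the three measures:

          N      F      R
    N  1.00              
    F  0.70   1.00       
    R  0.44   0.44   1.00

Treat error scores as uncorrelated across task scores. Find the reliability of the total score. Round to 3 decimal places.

0.891

Var(N+F+R) = 3 + 2·[0.70 + 0.44 + 0.44] = 3 + 3.16 = 6.16.
With uncorrelated errors the cross-covariances are all true-score covariance, so they carry over unchanged; only the diagonal terms shrink to ρᵢσᵢ².
True-score variance = [0.77 + 0.86 + 0.70] + 3.16 = 2.33 + 3.16 = 5.49.
Reliability = 5.49 / 6.16 = 0.891.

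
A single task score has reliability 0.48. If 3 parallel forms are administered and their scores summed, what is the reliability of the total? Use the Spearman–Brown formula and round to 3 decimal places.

0.735

ρ_k = kρ / (1 + (k−1)ρ) = 3·0.48 / (1 + 2·0.48) = 1.440 / 1.960 = 0.735.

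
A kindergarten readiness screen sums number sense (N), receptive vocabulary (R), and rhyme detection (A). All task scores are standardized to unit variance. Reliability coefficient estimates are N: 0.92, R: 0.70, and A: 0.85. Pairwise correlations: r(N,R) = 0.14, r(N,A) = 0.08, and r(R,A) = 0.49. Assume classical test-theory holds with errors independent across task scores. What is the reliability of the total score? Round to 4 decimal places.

Var(N+R+A) = 3 + 2·[0.14 + 0.08 + 0.49] = 3 + 1.42 = 4.42.
With uncorrelated errors the cross-covariances are all true-score covariance, so they carry over unchanged; only the diagonal terms shrink to ρᵢσᵢ².
True-score variance = [0.92 + 0.70 + 0.85] + 1.42 = 2.47 + 1.42 = 3.89.
Reliability = 3.89 / 4.42 = 0.8801.

0.8801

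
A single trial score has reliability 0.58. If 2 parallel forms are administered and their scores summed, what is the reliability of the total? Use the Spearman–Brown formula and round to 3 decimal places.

ρ_k = kρ / (1 + (k−1)ρ) = 2·0.58 / (1 + 1·0.58) = 1.160 / 1.580 = 0.734.

0.734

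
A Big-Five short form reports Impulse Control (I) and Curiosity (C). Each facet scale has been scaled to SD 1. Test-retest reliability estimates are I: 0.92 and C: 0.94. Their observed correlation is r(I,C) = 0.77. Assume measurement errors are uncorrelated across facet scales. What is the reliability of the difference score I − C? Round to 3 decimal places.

Var(I−C) = 1 + 1 − 2·0.77 = 2 − 1.54 = 0.46.
With uncorrelated errors the cross-covariances are all true-score covariance, so they carry over unchanged; only the diagonal terms shrink to ρᵢσᵢ².
True-score variance = [0.92 + 0.94] − 1.54 = 1.86 − 1.54 = 0.32.
Reliability = 0.32 / 0.46 = 0.696.

0.696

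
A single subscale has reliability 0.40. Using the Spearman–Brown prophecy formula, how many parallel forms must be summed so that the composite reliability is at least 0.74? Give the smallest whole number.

k ≥ ρ*(1−ρ₁)/(ρ₁(1−ρ*)) = 0.74·0.60 / (0.40·0.26) = 4.269.
Smallest integer k = 5.

5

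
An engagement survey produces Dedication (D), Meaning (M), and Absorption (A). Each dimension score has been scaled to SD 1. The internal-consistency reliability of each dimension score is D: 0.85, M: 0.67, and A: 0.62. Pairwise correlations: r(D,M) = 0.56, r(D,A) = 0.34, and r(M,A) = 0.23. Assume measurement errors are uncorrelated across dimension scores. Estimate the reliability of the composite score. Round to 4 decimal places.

Var(D+M+A) = 3 + 2·[0.56 + 0.34 + 0.23] = 3 + 2.26 = 5.26.
With uncorrelated errors the cross-covariances are all true-score covariance, so they carry over unchanged; only the diagonal terms shrink to ρᵢσᵢ².
True-score variance = [0.85 + 0.67 + 0.62] + 2.26 = 2.14 + 2.26 = 4.4.
Reliability = 4.4 / 5.26 = 0.8365.

0.8365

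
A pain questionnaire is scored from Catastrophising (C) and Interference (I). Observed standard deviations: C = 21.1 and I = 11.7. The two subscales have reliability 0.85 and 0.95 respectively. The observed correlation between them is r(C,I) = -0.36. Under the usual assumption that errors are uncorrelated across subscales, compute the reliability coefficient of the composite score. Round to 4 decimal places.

0.8179

Var(C+I) = 21.1² + 11.7² + 2·[21.1·11.7·(-0.36)] = 582.1 − 177.746 = 404.354.
With uncorrelated errors the cross-covariances are all true-score covariance, so they carry over unchanged; only the diagonal terms shrink to ρᵢσᵢ².
True-score variance = [21.1²·0.85 + 11.7²·0.95] − 177.746 = 508.474 − 177.746 = 330.728.
Reliability = 330.728 / 404.354 = 0.8179.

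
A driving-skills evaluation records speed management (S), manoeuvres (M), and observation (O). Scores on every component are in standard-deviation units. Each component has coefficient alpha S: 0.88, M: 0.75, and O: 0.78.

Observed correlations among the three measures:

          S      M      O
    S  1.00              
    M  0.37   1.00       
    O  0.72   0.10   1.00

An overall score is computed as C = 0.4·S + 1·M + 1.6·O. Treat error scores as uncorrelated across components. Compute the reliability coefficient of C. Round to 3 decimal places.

0.842

Var(C) = 0.4² + 1 + 1.6² + 2·[0.4·0.37 + 0.64·0.72 + 1.6·0.10] = 3.72 + 1.5376 = 5.2576.
Under uncorrelated errors the observed covariances equal the true-score covariances, so only the own-variance terms attenuate.
True-score variance = [0.4²·0.88 + 0.75 + 1.6²·0.78] + 1.5376 = 2.8876 + 1.5376 = 4.4252.
Reliability = 4.4252 / 5.2576 = 0.842.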